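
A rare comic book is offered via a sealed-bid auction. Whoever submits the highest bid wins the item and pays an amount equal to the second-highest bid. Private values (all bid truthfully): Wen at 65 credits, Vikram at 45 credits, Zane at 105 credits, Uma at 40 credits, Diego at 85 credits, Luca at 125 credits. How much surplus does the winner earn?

Ordered from highest: Luca 125 credits; Zane 105 credits; Diego 85 credits; Wen 65 credits; Vikram 45 credits; Uma 40 credits.
Luca wins with the top bid and pays the second-highest, 105 credits.
Surplus = 125 credits − 105 credits = 20 credits.

Winner's surplus: 20 credits.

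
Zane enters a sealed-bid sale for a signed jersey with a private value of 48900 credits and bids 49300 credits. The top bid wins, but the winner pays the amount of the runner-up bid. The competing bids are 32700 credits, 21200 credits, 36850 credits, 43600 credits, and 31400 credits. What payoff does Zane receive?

Payoff = 5300 credits.

Highest competing bid: 43600 credits.
Zane's bid 49300 credits is the highest overall, so Zane wins and pays the second-highest bid, 43600 credits.
Payoff = value − price = 48900 credits − 43600 credits = 5300 credits.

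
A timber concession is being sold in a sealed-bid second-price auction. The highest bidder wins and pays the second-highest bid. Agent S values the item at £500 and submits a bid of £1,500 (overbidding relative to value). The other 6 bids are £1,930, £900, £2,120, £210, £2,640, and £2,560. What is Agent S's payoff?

Highest competing bid: £2,640.
Agent S's bid £1,500 is not the highest, so Agent S loses, pays nothing, and earns zero payoff.

Payoff = £0.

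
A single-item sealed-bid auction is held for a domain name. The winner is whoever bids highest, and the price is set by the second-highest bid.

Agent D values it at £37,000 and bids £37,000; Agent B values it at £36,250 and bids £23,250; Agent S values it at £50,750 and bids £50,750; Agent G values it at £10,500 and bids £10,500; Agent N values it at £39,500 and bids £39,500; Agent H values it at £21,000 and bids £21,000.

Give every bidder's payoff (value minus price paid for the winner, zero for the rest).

Agent D £0, Agent B £0, Agent S £11,250, Agent G £0, Agent N £0, Agent H £0.

Sorted high to low: Agent S £50,750; Agent N £39,500; Agent D £37,000; Agent B £23,250; Agent H £21,000; Agent G £10,500.
Agent S has the top bid and wins; the price is the second-highest bid, £39,500.
Agent S's payoff = £50,750 − £39,500 = £11,250. All other bidders lose, so their payoff is 0.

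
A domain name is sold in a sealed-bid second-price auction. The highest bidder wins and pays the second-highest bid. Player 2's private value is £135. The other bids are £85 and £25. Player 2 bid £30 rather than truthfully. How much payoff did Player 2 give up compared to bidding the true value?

£50

The highest competing bid is £85.
Bidding truthfully at £135: Player 2 has the top bid, wins, and pays the second-highest bid £85. Payoff = £135 − £85 = £50.
Bidding £30: the top bid is £85 (a rival), so Player 2 loses. Payoff = £0.
Regret = truthful payoff − actual payoff = £50 − £0 = £50.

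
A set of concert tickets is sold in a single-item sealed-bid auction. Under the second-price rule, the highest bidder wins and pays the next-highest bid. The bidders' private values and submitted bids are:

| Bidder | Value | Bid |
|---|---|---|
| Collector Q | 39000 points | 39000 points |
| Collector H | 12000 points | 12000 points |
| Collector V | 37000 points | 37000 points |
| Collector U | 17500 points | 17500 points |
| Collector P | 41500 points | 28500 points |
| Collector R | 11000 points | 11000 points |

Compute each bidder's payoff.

Collector Q 2000 points, Collector H 0 points, Collector V 0 points, Collector U 0 points, Collector P 0 points, Collector R 0 points.

Ranking the bids: Collector Q 39000 points; Collector V 37000 points; Collector P 28500 points; Collector U 17500 points; Collector H 12000 points; Collector R 11000 points.
Collector Q has the top bid and wins; the price is the second-highest bid, 37000 points.
Collector Q's payoff = 39000 points − 37000 points = 2000 points. All other bidders lose, so their payoff is 0.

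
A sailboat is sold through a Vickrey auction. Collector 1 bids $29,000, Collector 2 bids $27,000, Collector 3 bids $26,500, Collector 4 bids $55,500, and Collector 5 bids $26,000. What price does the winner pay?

Sorted high to low: Collector 4 $55,500; Collector 1 $29,000; Collector 2 $27,000; Collector 3 $26,500; Collector 5 $26,000.
Collector 4 has the highest bid, so Collector 4 wins.
The second-highest bid is $29,000, so that is what Collector 4 pays.

Price paid: $29,000.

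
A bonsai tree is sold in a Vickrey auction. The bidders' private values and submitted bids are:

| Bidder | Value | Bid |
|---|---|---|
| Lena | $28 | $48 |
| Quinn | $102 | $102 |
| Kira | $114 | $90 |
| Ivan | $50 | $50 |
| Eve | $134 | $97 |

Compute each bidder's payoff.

Payoffs: Lena $0, Quinn $5, Kira $0, Ivan $0, Eve $0.

Ranking the bids: Quinn $102; Eve $97; Kira $90; Ivan $50; Lena $48.
Quinn has the top bid and wins; the price is the second-highest bid, $97.
Quinn's payoff = $102 − $97 = $5. All other bidders lose, so their payoff is 0.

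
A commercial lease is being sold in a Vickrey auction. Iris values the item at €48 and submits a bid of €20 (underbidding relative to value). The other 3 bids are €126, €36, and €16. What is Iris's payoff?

Highest competing bid: €126.
Iris's bid €20 is not the highest, so Iris loses, pays nothing, and earns zero payoff.

Iris's payoff: €0.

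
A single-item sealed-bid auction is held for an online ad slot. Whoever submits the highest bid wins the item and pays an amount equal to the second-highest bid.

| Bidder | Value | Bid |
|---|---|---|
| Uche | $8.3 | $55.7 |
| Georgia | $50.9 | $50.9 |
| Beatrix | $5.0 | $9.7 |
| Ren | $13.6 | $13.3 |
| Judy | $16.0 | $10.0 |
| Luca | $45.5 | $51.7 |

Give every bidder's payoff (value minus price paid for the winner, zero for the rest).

Bids in descending order: Uche $55.7 > Luca $51.7 > Georgia $50.9 > Ren $13.3 > Judy $10.0 > Beatrix $9.7.
Uche has the top bid and wins; the price is the second-highest bid, $51.7.
Uche's payoff = $8.3 − $51.7 = -$43.4. All other bidders lose, so their payoff is 0.

Uche -$43.4, Georgia $0.0, Beatrix $0.0, Ren $0.0, Judy $0.0, Luca $0.0.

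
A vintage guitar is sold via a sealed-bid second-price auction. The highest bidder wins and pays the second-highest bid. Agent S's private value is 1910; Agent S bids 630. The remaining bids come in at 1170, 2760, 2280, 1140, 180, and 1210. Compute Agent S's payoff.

Highest competing bid: 2760.
Agent S's bid 630 is not the highest, so Agent S loses, pays nothing, and earns zero payoff.

Payoff = 0.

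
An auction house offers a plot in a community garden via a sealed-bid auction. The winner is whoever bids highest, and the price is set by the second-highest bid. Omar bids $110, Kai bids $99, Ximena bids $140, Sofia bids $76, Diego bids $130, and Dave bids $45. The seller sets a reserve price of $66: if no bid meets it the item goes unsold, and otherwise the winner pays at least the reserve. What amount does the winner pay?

The winner pays $130.

Bids in descending order: Ximena $140 > Diego $130 > Omar $110 > Kai $99 > Sofia $76 > Dave $45.
Ximena has the highest bid, so Ximena wins.
The second-highest bid is $130, which exceeds the reserve, so that sets the price.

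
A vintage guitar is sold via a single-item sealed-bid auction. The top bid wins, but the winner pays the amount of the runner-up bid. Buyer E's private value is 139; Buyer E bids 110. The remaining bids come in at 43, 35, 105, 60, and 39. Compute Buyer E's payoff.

Highest competing bid: 105.
Buyer E's bid 110 is the highest overall, so Buyer E wins and pays the second-highest bid, 105.
Payoff = value − price = 139 − 105 = 34.

Payoff = 34.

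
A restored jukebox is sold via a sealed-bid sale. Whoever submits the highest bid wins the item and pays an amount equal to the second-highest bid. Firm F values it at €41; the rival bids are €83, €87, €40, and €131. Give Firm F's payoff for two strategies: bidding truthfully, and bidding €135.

Truthful: €0; alternative: -€90.

The highest competing bid is €131.
Bidding truthfully at €41: the top bid is €131 (a rival), so Firm F loses. Payoff = €0.
Bidding €135: Firm F has the top bid, wins, and pays the second-highest bid €131. Payoff = €41 − €131 = -€90.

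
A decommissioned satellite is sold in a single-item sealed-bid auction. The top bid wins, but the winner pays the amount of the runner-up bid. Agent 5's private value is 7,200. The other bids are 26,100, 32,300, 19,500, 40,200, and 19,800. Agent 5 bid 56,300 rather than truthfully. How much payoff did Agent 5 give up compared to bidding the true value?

The highest competing bid is 40,200.
Bidding truthfully at 7,200: the top bid is 40,200 (a rival), so Agent 5 loses. Payoff = 0.
Bidding 56,300: Agent 5 has the top bid, wins, and pays the second-highest bid 40,200. Payoff = 7,200 − 40,200 = -33,000.
Regret = truthful payoff − actual payoff = 0 − -33,000 = 33,000.

Regret: 33,000.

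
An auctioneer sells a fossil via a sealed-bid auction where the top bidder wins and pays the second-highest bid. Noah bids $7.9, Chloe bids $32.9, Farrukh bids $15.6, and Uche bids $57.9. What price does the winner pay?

Bids in descending order: Uche $57.9 > Chloe $32.9 > Farrukh $15.6 > Noah $7.9.
Uche is the highest bidder, so Uche wins.
Under the second-price rule, the price is the second-highest bid: $32.9.

$32.9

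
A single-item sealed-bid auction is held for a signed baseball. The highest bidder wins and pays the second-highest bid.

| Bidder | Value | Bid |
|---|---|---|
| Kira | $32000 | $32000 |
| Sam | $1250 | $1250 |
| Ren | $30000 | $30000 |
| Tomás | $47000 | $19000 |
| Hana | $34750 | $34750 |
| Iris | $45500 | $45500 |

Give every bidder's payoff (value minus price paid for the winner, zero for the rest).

Ranking the bids: Iris $45500, then Hana $34750, then Kira $32000, then Ren $30000, then Tomás $19000, then Sam $1250.
Iris has the top bid and wins; the price is the second-highest bid, $34750.
Iris's payoff = $45500 − $34750 = $10750. All other bidders lose, so their payoff is 0.

Payoffs: Kira $0, Sam $0, Ren $0, Tomás $0, Hana $0, Iris $10750.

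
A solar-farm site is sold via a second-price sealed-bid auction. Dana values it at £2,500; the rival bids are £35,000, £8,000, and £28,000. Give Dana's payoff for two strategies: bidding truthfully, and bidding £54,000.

(a) £0  (b) -£32,500

The highest competing bid is £35,000.
Bidding truthfully at £2,500: the top bid is £35,000 (a rival), so Dana loses. Payoff = £0.
Bidding £54,000: Dana has the top bid, wins, and pays the second-highest bid £35,000. Payoff = £2,500 − £35,000 = -£32,500.
Deviating from a truthful bid can only lose payoff in a second-price auction — never gain.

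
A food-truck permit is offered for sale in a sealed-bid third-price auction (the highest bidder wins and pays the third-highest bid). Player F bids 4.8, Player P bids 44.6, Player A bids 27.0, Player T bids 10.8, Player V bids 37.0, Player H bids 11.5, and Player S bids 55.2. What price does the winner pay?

Price paid: 37.0.

Ranking the bids: Player S 55.2 > Player P 44.6 > Player V 37.0 > Player A 27.0 > Player H 11.5 > Player T 10.8 > Player F 4.8.
Player S is the highest bidder, so Player S wins.
Under the third-price rule, the price is the third-highest bid: 37.0.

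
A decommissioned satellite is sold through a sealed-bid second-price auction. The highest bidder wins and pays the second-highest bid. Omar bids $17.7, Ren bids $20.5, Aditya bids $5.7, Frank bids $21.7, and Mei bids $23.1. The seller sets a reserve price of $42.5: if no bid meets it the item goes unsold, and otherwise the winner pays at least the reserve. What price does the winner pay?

Bids in descending order: Mei $23.1, then Frank $21.7, then Ren $20.5, then Omar $17.7, then Aditya $5.7.
The top bid $23.1 is below the reserve $42.5, so the item goes unsold and nothing is paid.

unsold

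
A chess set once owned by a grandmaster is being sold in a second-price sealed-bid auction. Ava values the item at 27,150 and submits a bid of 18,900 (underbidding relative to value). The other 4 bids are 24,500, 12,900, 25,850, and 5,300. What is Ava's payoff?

Payoff = 0.

Highest competing bid: 25,850.
Ava's bid 18,900 is not the highest, so Ava loses, pays nothing, and earns zero payoff.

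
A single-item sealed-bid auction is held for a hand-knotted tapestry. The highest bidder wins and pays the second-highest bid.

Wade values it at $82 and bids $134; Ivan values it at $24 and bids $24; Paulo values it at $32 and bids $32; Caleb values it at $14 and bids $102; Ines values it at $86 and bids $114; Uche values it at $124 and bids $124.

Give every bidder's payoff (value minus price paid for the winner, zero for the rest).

Wade -$42, Ivan $0, Paulo $0, Caleb $0, Ines $0, Uche $0.

Ordered from highest: Wade $134; Uche $124; Ines $114; Caleb $102; Paulo $32; Ivan $24.
Wade has the top bid and wins; the price is the second-highest bid, $124.
Wade's payoff = $82 − $124 = -$42. All other bidders lose, so their payoff is 0.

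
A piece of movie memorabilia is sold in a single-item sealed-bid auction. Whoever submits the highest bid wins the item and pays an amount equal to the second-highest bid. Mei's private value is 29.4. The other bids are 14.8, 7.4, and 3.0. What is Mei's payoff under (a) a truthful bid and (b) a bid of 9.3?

(a) 14.6  (b) 0.0

The highest competing bid is 14.8.
Bidding truthfully at 29.4: Mei has the top bid, wins, and pays the second-highest bid 14.8. Payoff = 29.4 − 14.8 = 14.6.
Bidding 9.3: the top bid is 14.8 (a rival), so Mei loses. Payoff = 0.0.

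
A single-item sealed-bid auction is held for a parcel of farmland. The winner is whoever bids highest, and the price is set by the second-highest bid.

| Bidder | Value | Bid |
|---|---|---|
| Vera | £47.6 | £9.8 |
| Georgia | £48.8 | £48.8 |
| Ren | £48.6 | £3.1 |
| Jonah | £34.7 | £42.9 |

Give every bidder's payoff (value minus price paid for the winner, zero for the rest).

Vera £0.0, Georgia £5.9, Ren £0.0, Jonah £0.0.

Ranking the bids: Georgia £48.8; Jonah £42.9; Vera £9.8; Ren £3.1.
Georgia has the top bid and wins; the price is the second-highest bid, £42.9.
Georgia's payoff = £48.8 − £42.9 = £5.9. All other bidders lose, so their payoff is 0.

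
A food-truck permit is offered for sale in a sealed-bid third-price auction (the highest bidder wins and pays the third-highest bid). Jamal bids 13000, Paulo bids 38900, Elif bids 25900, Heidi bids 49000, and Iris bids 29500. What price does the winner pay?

Sorted high to low: Heidi 49000; Paulo 38900; Iris 29500; Elif 25900; Jamal 13000.
Heidi is the highest bidder, so Heidi wins.
Under the third-price rule, the price is the third-highest bid: 29500.

29500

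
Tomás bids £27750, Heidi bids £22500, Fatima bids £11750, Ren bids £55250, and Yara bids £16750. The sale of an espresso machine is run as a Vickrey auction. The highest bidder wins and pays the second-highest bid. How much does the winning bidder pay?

The winner pays £27750.

Ordered from highest: Ren £55250, then Tomás £27750, then Heidi £22500, then Yara £16750, then Fatima £11750.
Ren has the highest bid, so Ren wins.
The second-highest bid is £27750, so that is what Ren pays.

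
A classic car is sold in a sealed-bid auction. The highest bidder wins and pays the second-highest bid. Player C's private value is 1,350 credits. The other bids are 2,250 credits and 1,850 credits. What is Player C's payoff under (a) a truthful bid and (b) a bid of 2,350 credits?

Truthful: 0 credits; alternative: -900 credits.

The highest competing bid is 2,250 credits.
Bidding truthfully at 1,350 credits: the top bid is 2,250 credits (a rival), so Player C loses. Payoff = 0 credits.
Bidding 2,350 credits: Player C has the top bid, wins, and pays the second-highest bid 2,250 credits. Payoff = 1,350 credits − 2,250 credits = -900 credits.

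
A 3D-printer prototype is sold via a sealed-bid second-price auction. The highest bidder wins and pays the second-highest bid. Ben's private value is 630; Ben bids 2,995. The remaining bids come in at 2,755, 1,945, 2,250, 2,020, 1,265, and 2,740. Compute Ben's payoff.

Highest competing bid: 2,755.
Ben's bid 2,995 is the highest overall, so Ben wins and pays the second-highest bid, 2,755.
Payoff = value − price = 630 − 2,755 = -2,125.
Overbidding won the item at a price above value — truthful bidding would have avoided this loss.

Payoff = -2,125.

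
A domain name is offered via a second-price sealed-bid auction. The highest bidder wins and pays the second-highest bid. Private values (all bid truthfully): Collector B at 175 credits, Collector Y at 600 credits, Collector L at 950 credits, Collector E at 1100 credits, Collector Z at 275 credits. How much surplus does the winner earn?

Winner's surplus: 150 credits.

Bids in descending order: Collector E 1100 credits > Collector L 950 credits > Collector Y 600 credits > Collector Z 275 credits > Collector B 175 credits.
Collector E wins with the top bid and pays the second-highest, 950 credits.
Surplus = 1100 credits − 950 credits = 150 credits.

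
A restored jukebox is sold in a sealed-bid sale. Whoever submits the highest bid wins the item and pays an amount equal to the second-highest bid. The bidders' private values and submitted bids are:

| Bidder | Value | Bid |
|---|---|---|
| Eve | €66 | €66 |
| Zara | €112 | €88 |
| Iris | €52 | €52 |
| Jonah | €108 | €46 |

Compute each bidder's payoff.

Ranking the bids: Zara €88, then Eve €66, then Iris €52, then Jonah €46.
Zara has the top bid and wins; the price is the second-highest bid, €66.
Zara's payoff = €112 − €66 = €46. All other bidders lose, so their payoff is 0.

Payoffs: Eve €0, Zara €46, Iris €0, Jonah €0.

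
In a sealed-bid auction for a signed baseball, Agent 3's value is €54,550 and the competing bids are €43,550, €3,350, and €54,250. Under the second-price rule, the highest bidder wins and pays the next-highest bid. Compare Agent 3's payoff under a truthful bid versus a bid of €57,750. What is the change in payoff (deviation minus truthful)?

Change in payoff: €0.

The highest competing bid is €54,250.
Bidding truthfully at €54,550: Agent 3 has the top bid, wins, and pays the second-highest bid €54,250. Payoff = €54,550 − €54,250 = €300.
Bidding €57,750: Agent 3 has the top bid, wins, and pays the second-highest bid €54,250. Payoff = €54,550 − €54,250 = €300.
Change = €300 − €300 = €0.
The bid only affects whether you win, not the price — here both bids land on the same side of the top rival bid, so the deviation is payoff-neutral.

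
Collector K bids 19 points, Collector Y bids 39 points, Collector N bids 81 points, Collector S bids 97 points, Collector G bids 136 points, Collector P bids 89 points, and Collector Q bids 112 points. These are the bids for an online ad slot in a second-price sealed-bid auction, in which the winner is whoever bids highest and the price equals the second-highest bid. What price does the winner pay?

Ordered from highest: Collector G 136 points, then Collector Q 112 points, then Collector S 97 points, then Collector P 89 points, then Collector N 81 points, then Collector Y 39 points, then Collector K 19 points.
Collector G is the highest bidder, so Collector G wins.
Under the second-price rule, the price is the second-highest bid: 112 points.

The winner pays 112 points.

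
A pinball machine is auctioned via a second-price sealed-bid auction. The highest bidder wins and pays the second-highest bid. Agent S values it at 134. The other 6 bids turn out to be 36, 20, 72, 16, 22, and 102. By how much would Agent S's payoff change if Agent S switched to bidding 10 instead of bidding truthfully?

The highest competing bid is 102.
Bidding truthfully at 134: Agent S has the top bid, wins, and pays the second-highest bid 102. Payoff = 134 − 102 = 32.
Bidding 10: the top bid is 102 (a rival), so Agent S loses. Payoff = 0.
Change = 0 − 32 = -32.
This is the dominant-strategy logic: truthful bidding weakly beats any alternative.

Payoff change: -32.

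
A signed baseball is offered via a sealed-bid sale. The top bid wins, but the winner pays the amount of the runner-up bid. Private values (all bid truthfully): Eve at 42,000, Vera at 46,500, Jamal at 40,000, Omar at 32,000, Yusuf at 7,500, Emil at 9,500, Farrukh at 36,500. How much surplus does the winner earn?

Winner's surplus: 4,500.

Ranking the bids: Vera 46,500; Eve 42,000; Jamal 40,000; Farrukh 36,500; Omar 32,000; Emil 9,500; Yusuf 7,500.
Vera wins with the top bid and pays the second-highest, 42,000.
Surplus = 46,500 − 42,000 = 4,500.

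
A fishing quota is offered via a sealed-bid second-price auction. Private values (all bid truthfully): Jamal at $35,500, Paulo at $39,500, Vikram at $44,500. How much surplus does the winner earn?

Winner's surplus: $5,000.

Sorted high to low: Vikram $44,500; Paulo $39,500; Jamal $35,500.
Vikram wins with the top bid and pays the second-highest, $39,500.
Surplus = $44,500 − $39,500 = $5,000.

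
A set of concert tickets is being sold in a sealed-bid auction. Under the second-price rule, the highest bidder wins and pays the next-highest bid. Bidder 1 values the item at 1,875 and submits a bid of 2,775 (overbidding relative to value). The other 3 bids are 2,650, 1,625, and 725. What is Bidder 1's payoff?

-775

Highest competing bid: 2,650.
Bidder 1's bid 2,775 is the highest overall, so Bidder 1 wins and pays the second-highest bid, 2,650.
Payoff = value − price = 1,875 − 2,650 = -775.
Overbidding won the item at a price above value — truthful bidding would have avoided this loss.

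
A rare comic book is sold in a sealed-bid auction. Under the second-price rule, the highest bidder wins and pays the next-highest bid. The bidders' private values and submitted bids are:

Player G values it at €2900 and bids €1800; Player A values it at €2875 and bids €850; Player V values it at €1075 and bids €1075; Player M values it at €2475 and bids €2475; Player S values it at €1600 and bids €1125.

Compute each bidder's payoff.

Sorted high to low: Player M €2475 > Player G €1800 > Player S €1125 > Player V €1075 > Player A €850.
Player M has the top bid and wins; the price is the second-highest bid, €1800.
Player M's payoff = €2475 − €1800 = €675. All other bidders lose, so their payoff is 0.

Payoffs: Player G €0, Player A €0, Player V €0, Player M €675, Player S €0.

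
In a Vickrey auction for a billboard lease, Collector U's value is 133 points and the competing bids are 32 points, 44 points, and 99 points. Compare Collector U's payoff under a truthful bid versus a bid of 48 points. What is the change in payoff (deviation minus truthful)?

-34 points

The highest competing bid is 99 points.
Bidding truthfully at 133 points: Collector U has the top bid, wins, and pays the second-highest bid 99 points. Payoff = 133 points − 99 points = 34 points.
Bidding 48 points: the top bid is 99 points (a rival), so Collector U loses. Payoff = 0 points.
Change = 0 points − 34 points = -34 points.
This is the dominant-strategy logic: truthful bidding weakly beats any alternative.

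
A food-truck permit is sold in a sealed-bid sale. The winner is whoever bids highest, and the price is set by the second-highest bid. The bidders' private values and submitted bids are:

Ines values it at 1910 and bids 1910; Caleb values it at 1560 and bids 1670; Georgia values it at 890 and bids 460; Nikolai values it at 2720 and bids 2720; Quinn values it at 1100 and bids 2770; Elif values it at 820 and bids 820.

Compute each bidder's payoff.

Ines 0, Caleb 0, Georgia 0, Nikolai 0, Quinn -1620, Elif 0.

Sorted high to low: Quinn 2770, then Nikolai 2720, then Ines 1910, then Caleb 1670, then Elif 820, then Georgia 460.
Quinn has the top bid and wins; the price is the second-highest bid, 2720.
Quinn's payoff = 1100 − 2720 = -1620. All other bidders lose, so their payoff is 0.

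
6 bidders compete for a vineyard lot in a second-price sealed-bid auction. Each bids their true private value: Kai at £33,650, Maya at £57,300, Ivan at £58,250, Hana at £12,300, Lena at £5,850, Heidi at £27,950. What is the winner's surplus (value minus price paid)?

Ordered from highest: Ivan £58,250; Maya £57,300; Kai £33,650; Heidi £27,950; Hana £12,300; Lena £5,850.
Ivan wins with the top bid and pays the second-highest, £57,300.
Surplus = £58,250 − £57,300 = £950.

£950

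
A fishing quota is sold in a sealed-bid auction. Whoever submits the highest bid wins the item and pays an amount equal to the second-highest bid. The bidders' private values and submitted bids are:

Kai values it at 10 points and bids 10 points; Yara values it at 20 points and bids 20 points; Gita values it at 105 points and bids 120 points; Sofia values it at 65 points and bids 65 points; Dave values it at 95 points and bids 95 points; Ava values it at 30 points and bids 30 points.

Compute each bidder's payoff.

Ordered from highest: Gita 120 points; Dave 95 points; Sofia 65 points; Ava 30 points; Yara 20 points; Kai 10 points.
Gita has the top bid and wins; the price is the second-highest bid, 95 points.
Gita's payoff = 105 points − 95 points = 10 points. All other bidders lose, so their payoff is 0.

Payoffs: Kai 0 points, Yara 0 points, Gita 10 points, Sofia 0 points, Dave 0 points, Ava 0 points.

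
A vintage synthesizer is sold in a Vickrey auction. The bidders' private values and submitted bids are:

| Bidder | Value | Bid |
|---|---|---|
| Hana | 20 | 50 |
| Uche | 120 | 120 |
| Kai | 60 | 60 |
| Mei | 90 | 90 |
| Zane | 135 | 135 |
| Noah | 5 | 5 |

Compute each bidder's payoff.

Ranking the bids: Zane 135, then Uche 120, then Mei 90, then Kai 60, then Hana 50, then Noah 5.
Zane has the top bid and wins; the price is the second-highest bid, 120.
Zane's payoff = 135 − 120 = 15. All other bidders lose, so their payoff is 0.

Payoffs: Hana 0, Uche 0, Kai 0, Mei 0, Zane 15, Noah 0.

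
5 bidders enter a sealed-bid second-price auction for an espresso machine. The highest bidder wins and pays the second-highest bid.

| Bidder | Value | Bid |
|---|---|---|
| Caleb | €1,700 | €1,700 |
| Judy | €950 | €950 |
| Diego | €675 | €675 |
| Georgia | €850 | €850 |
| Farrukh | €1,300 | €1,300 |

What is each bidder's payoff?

Caleb €400, Judy €0, Diego €0, Georgia €0, Farrukh €0.

Ordered from highest: Caleb €1,700; Farrukh €1,300; Judy €950; Georgia €850; Diego €675.
Caleb has the top bid and wins; the price is the second-highest bid, €1,300.
Caleb's payoff = €1,700 − €1,300 = €400. All other bidders lose, so their payoff is 0.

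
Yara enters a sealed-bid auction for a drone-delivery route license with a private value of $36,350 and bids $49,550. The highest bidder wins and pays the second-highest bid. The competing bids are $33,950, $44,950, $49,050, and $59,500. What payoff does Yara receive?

Highest competing bid: $59,500.
Yara's bid $49,550 is not the highest, so Yara loses, pays nothing, and earns zero payoff.

$0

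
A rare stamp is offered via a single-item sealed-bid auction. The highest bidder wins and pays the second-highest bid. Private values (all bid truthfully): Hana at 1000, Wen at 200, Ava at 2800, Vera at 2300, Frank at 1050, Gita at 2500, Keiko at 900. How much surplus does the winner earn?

Ranking the bids: Ava 2800, then Gita 2500, then Vera 2300, then Frank 1050, then Hana 1000, then Keiko 900, then Wen 200.
Ava wins with the top bid and pays the second-highest, 2500.
Surplus = 2800 − 2500 = 300.

Surplus = 300.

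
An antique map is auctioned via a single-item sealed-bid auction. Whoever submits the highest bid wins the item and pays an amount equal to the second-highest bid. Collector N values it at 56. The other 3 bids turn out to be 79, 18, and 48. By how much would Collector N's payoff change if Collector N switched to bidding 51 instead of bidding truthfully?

The highest competing bid is 79.
Bidding truthfully at 56: the top bid is 79 (a rival), so Collector N loses. Payoff = 0.
Bidding 51: the top bid is 79 (a rival), so Collector N loses. Payoff = 0.
Change = 0 − 0 = 0.
The bid only affects whether you win, not the price — here both bids land on the same side of the top rival bid, so the deviation is payoff-neutral.

0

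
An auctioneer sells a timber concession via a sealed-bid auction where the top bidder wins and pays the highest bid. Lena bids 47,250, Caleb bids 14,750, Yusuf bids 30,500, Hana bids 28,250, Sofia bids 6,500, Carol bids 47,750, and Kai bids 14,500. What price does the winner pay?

Price paid: 47,750.

Sorted high to low: Carol 47,750 > Lena 47,250 > Yusuf 30,500 > Hana 28,250 > Caleb 14,750 > Kai 14,500 > Sofia 6,500.
Carol is the highest bidder, so Carol wins.
Under the first-price rule, the price is the highest bid: 47,750.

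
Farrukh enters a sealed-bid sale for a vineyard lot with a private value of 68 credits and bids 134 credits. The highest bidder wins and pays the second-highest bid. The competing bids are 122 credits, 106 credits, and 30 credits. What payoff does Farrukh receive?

Highest competing bid: 122 credits.
Farrukh's bid 134 credits is the highest overall, so Farrukh wins and pays the second-highest bid, 122 credits.
Payoff = value − price = 68 credits − 122 credits = -54 credits.

-54 credits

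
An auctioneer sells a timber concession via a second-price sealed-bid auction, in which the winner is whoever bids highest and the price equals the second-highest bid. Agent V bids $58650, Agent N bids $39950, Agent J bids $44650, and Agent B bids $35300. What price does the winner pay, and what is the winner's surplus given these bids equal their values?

Ranking the bids: Agent V $58650, then Agent J $44650, then Agent N $39950, then Agent B $35300.
Agent V is the highest bidder, so Agent V wins.
Under the second-price rule, the price is the second-highest bid: $44650.
Surplus = $58650 − $44650 = $14000.

The winner pays $44650 for a surplus of $14000.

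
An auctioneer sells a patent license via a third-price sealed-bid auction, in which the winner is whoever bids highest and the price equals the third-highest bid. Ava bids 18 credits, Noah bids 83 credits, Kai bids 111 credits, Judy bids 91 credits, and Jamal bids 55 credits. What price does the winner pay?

Ordered from highest: Kai 111 credits; Judy 91 credits; Noah 83 credits; Jamal 55 credits; Ava 18 credits.
Kai is the highest bidder, so Kai wins.
Under the third-price rule, the price is the third-highest bid: 83 credits.

The winner pays 83 credits.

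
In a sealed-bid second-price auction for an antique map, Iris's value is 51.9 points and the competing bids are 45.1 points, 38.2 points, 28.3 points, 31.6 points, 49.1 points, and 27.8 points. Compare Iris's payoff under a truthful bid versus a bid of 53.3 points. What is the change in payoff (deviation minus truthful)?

The highest competing bid is 49.1 points.
Bidding truthfully at 51.9 points: Iris has the top bid, wins, and pays the second-highest bid 49.1 points. Payoff = 51.9 points − 49.1 points = 2.8 points.
Bidding 53.3 points: Iris has the top bid, wins, and pays the second-highest bid 49.1 points. Payoff = 51.9 points − 49.1 points = 2.8 points.
Change = 2.8 points − 2.8 points = 0.0 points.
The bid only affects whether you win, not the price — here both bids land on the same side of the top rival bid, so the deviation is payoff-neutral.

Change in payoff: 0.0 points.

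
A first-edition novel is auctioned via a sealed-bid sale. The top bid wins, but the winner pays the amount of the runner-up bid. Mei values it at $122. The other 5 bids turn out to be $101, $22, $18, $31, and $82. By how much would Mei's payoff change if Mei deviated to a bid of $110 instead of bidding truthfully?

The highest competing bid is $101.
Bidding truthfully at $122: Mei has the top bid, wins, and pays the second-highest bid $101. Payoff = $122 − $101 = $21.
Bidding $110: Mei has the top bid, wins, and pays the second-highest bid $101. Payoff = $122 − $101 = $21.
Change = $21 − $21 = $0.
The bid only affects whether you win, not the price — here both bids land on the same side of the top rival bid, so the deviation is payoff-neutral.

$0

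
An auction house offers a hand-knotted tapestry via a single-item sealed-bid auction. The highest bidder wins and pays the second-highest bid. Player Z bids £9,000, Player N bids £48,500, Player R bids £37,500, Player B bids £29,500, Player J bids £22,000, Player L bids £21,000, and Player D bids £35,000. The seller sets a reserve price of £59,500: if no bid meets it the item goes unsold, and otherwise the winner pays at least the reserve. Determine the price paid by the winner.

Bids in descending order: Player N £48,500 > Player R £37,500 > Player D £35,000 > Player B £29,500 > Player J £22,000 > Player L £21,000 > Player Z £9,000.
The top bid £48,500 is below the reserve £59,500, so the item goes unsold and nothing is paid.

unsold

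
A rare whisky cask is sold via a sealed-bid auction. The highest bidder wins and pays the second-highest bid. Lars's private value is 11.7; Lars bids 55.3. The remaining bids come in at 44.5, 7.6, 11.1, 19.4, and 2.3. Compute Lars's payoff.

Highest competing bid: 44.5.
Lars's bid 55.3 is the highest overall, so Lars wins and pays the second-highest bid, 44.5.
Payoff = value − price = 11.7 − 44.5 = -32.8.
Overbidding won the item at a price above value — truthful bidding would have avoided this loss.

Lars's payoff: -32.8.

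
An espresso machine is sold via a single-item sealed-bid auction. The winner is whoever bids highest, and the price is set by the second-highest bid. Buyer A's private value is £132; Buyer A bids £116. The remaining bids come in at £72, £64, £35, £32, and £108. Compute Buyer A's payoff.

Payoff = £24.

Highest competing bid: £108.
Buyer A's bid £116 is the highest overall, so Buyer A wins and pays the second-highest bid, £108.
Payoff = value − price = £132 − £108 = £24.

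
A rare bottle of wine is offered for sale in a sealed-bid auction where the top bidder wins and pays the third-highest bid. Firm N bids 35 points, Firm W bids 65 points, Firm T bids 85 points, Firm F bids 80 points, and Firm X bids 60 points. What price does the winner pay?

Sorted high to low: Firm T 85 points, then Firm F 80 points, then Firm W 65 points, then Firm X 60 points, then Firm N 35 points.
Firm T is the highest bidder, so Firm T wins.
Under the third-price rule, the price is the third-highest bid: 65 points.

65 points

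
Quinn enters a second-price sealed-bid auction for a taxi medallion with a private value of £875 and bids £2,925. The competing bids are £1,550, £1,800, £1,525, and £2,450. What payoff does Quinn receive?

Payoff = -£1,575.

Highest competing bid: £2,450.
Quinn's bid £2,925 is the highest overall, so Quinn wins and pays the second-highest bid, £2,450.
Payoff = value − price = £875 − £2,450 = -£1,575.
Overbidding won the item at a price above value — truthful bidding would have avoided this loss.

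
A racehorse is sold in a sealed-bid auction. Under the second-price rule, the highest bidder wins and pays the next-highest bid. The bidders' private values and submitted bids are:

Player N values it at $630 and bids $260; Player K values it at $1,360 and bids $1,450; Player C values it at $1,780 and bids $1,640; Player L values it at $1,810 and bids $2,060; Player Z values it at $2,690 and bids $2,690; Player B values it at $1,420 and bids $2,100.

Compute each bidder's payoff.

Sorted high to low: Player Z $2,690; Player B $2,100; Player L $2,060; Player C $1,640; Player K $1,450; Player N $260.
Player Z has the top bid and wins; the price is the second-highest bid, $2,100.
Player Z's payoff = $2,690 − $2,100 = $590. All other bidders lose, so their payoff is 0.

Payoffs: Player N $0, Player K $0, Player C $0, Player L $0, Player Z $590, Player B $0.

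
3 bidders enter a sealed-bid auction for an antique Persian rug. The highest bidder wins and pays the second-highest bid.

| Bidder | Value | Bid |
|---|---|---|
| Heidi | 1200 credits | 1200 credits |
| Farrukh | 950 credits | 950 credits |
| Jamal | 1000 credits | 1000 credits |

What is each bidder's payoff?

Heidi 200 credits, Farrukh 0 credits, Jamal 0 credits.

Ordered from highest: Heidi 1200 credits > Jamal 1000 credits > Farrukh 950 credits.
Heidi has the top bid and wins; the price is the second-highest bid, 1000 credits.
Heidi's payoff = 1200 credits − 1000 credits = 200 credits. All other bidders lose, so their payoff is 0.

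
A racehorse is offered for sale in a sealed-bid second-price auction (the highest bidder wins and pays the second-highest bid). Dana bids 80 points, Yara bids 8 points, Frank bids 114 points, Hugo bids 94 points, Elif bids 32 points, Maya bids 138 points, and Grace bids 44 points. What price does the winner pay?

The winner pays 114 points.

Ordered from highest: Maya 138 points; Frank 114 points; Hugo 94 points; Dana 80 points; Grace 44 points; Elif 32 points; Yara 8 points.
Maya is the highest bidder, so Maya wins.
Under the second-price rule, the price is the second-highest bid: 114 points.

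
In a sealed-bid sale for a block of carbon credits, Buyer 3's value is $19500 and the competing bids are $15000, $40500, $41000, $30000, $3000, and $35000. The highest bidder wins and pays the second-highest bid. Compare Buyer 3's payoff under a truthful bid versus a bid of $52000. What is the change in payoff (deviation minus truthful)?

Change in payoff: -$21500.

The highest competing bid is $41000.
Bidding truthfully at $19500: the top bid is $41000 (a rival), so Buyer 3 loses. Payoff = $0.
Bidding $52000: Buyer 3 has the top bid, wins, and pays the second-highest bid $41000. Payoff = $19500 − $41000 = -$21500.
Change = -$21500 − $0 = -$21500.
This is the dominant-strategy logic: truthful bidding weakly beats any alternative.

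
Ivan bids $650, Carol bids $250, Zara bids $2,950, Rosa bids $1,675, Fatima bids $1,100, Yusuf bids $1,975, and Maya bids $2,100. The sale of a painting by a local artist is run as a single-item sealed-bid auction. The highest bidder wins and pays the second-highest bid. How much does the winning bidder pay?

Ranking the bids: Zara $2,950; Maya $2,100; Yusuf $1,975; Rosa $1,675; Fatima $1,100; Ivan $650; Carol $250.
Zara has the highest bid, so Zara wins.
The second-highest bid is $2,100, so that is what Zara pays.

Price paid: $2,100.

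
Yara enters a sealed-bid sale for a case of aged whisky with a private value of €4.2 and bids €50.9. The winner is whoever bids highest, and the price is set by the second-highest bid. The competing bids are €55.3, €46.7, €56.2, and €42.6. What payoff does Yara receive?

€0.0

Highest competing bid: €56.2.
Yara's bid €50.9 is not the highest, so Yara loses, pays nothing, and earns zero payoff.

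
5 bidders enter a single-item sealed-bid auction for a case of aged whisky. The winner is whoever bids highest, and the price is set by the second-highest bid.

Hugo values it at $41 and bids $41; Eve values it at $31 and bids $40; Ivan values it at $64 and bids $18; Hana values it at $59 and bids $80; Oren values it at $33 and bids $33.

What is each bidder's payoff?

Hugo $0, Eve $0, Ivan $0, Hana $18, Oren $0.

Bids in descending order: Hana $80, then Hugo $41, then Eve $40, then Oren $33, then Ivan $18.
Hana has the top bid and wins; the price is the second-highest bid, $41.
Hana's payoff = $59 − $41 = $18. All other bidders lose, so their payoff is 0.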